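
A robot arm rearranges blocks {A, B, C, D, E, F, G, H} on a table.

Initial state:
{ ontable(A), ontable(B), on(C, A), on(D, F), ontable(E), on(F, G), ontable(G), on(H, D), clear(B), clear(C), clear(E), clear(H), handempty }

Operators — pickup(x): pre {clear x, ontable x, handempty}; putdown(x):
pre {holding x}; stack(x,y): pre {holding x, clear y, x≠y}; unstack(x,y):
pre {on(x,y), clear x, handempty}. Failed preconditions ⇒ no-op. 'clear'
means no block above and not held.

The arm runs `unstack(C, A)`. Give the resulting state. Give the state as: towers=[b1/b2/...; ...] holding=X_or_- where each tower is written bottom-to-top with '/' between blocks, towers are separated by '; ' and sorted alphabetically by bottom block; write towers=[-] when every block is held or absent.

towers=[A; B; E; G/F/D/H] holding=C

before: towers=[A/C; B; E; G/F/D/H] holding=-
pre[unstack(C, A)]: on(C,A) ✓, clear(C) ✓, handempty ✓
all met → apply unstack(C, A)
after:  towers=[A; B; E; G/F/D/H] holding=C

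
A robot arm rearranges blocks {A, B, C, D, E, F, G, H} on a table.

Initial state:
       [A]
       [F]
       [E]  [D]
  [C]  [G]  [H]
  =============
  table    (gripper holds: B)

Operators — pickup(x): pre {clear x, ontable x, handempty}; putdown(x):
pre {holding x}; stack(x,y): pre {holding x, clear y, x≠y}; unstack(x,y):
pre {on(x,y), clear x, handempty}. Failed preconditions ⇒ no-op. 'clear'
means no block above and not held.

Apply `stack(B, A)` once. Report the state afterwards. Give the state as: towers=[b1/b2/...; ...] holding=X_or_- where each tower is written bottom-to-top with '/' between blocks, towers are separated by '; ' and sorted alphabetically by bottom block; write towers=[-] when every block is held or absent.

before: towers=[C; G/E/F/A; H/D] holding=B
pre[stack(B, A)]: holding(B) ok, clear(A) ok, B≠A ok
all met → apply stack(B, A)
after:  towers=[C; G/E/F/A/B; H/D] holding=-

towers=[C; G/E/F/A/B; H/D] holding=-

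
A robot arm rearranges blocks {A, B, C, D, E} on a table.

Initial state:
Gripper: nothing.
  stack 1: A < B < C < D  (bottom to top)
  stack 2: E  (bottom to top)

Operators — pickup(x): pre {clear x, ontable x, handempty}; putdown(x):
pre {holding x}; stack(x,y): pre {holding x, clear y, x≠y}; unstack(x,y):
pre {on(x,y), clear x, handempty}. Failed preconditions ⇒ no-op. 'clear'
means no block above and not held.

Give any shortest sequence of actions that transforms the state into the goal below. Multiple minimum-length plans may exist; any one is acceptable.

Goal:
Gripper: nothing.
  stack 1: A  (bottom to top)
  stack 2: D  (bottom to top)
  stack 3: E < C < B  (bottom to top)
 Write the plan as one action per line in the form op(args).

step 1 (unstack(D, C)): towers=[A/B/C; E] holding=D
step 2 (putdown(D)): towers=[A/B/C; D; E] holding=-
step 3 (unstack(C, B)): towers=[A/B; D; E] holding=C
step 4 (stack(C, E)): towers=[A/B; D; E/C] holding=-
step 5 (unstack(B, A)): towers=[A; D; E/C] holding=B
step 6 (stack(B, C)): towers=[A; D; E/C/B] holding=-
goal check: towers=[A; D; E/C/B] holding=- — reached (length 6, optimal by BFS)

unstack(D, C)
putdown(D)
unstack(C, B)
stack(C, E)
unstack(B, A)
stack(B, C)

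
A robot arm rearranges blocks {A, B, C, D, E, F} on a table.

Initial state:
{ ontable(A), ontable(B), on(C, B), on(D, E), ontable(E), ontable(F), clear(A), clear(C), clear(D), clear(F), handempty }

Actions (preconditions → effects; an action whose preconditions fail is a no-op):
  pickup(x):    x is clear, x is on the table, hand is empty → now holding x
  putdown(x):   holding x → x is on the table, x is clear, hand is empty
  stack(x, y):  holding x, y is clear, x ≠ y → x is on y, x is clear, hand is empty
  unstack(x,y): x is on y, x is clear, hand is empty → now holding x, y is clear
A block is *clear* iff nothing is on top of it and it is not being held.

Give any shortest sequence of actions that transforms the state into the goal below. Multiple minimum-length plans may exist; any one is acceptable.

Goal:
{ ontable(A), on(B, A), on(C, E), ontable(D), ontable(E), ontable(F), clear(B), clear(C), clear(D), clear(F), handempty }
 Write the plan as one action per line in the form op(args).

unstack(D, E)
putdown(D)
unstack(C, B)
stack(C, E)
pickup(B)
stack(B, A)

step 1 (unstack(D, E)): towers=[A; B/C; E; F] holding=D
step 2 (putdown(D)): towers=[A; B/C; D; E; F] holding=-
step 3 (unstack(C, B)): towers=[A; B; D; E; F] holding=C
step 4 (stack(C, E)): towers=[A; B; D; E/C; F] holding=-
step 5 (pickup(B)): towers=[A; D; E/C; F] holding=B
step 6 (stack(B, A)): towers=[A/B; D; E/C; F] holding=-
goal check: towers=[A/B; D; E/C; F] holding=- — reached (length 6, optimal by BFS)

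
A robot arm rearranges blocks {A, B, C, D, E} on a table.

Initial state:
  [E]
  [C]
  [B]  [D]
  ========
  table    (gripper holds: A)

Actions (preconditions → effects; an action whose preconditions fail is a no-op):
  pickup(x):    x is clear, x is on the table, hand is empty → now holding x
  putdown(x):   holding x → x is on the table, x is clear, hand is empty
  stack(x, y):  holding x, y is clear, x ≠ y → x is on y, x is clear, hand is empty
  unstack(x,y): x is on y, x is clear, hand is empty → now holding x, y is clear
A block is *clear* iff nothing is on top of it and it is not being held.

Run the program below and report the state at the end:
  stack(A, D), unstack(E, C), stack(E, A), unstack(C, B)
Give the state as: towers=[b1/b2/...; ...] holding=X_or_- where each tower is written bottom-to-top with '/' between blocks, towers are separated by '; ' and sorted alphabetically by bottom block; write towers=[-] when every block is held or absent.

step 1 (stack(A, D)): towers=[B/C/E; D/A] holding=-
step 2 (unstack(E, C)): towers=[B/C; D/A] holding=E
step 3 (stack(E, A)): towers=[B/C; D/A/E] holding=-
step 4 (unstack(C, B)): towers=[B; D/A/E] holding=C

towers=[B; D/A/E] holding=C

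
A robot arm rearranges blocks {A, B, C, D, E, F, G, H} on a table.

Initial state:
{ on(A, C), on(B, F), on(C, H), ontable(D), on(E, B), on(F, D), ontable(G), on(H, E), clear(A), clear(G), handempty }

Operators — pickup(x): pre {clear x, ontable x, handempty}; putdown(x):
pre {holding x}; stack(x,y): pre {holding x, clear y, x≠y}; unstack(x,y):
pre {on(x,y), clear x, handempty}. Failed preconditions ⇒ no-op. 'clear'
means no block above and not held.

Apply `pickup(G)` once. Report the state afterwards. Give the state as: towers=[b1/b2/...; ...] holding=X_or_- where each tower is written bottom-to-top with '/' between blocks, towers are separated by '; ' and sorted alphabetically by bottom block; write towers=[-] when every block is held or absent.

towers=[D/F/B/E/H/C/A] holding=G

before: towers=[D/F/B/E/H/C/A; G] holding=-
pre[pickup(G)]: clear(G) ✓, ontable(G) ✓, handempty ✓
all met → apply pickup(G)
after:  towers=[D/F/B/E/H/C/A] holding=G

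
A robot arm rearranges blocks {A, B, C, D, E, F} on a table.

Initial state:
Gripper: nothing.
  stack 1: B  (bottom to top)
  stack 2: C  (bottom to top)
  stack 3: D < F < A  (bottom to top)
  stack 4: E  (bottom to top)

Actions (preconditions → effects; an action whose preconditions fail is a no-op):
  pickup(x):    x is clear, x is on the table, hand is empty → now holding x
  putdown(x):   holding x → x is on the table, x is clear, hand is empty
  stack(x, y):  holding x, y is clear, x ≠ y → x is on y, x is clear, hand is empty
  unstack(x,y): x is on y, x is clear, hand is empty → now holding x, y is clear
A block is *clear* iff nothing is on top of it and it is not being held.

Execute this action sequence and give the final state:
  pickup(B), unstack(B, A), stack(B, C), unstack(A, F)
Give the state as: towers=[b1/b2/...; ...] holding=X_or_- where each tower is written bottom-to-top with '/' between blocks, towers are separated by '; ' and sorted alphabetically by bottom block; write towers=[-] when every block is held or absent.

towers=[C/B; D/F; E] holding=A

step 1 (pickup(B)): towers=[C; D/F/A; E] holding=B
step 2 (unstack(B, A)) [no-op]: towers=[C; D/F/A; E] holding=B
step 3 (stack(B, C)): towers=[C/B; D/F/A; E] holding=-
step 4 (unstack(A, F)): towers=[C/B; D/F; E] holding=A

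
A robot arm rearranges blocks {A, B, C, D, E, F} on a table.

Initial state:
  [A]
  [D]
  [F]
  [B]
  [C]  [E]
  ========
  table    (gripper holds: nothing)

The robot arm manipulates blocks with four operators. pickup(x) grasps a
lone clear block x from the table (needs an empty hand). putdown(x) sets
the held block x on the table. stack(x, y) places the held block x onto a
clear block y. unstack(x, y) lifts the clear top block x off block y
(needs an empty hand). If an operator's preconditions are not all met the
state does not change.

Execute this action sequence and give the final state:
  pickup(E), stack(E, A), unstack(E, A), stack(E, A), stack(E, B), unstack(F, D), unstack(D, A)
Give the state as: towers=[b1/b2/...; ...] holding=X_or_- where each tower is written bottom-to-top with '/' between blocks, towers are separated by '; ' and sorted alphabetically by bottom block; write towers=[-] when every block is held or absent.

towers=[C/B/F/D/A/E] holding=-

step 1 (pickup(E)): towers=[C/B/F/D/A] holding=E
step 2 (stack(E, A)): towers=[C/B/F/D/A/E] holding=-
step 3 (unstack(E, A)): towers=[C/B/F/D/A] holding=E
step 4 (stack(E, A)): towers=[C/B/F/D/A/E] holding=-
step 5 (stack(E, B)) [no-op]: towers=[C/B/F/D/A/E] holding=-
step 6 (unstack(F, D)) [no-op]: towers=[C/B/F/D/A/E] holding=-
step 7 (unstack(D, A)) [no-op]: towers=[C/B/F/D/A/E] holding=-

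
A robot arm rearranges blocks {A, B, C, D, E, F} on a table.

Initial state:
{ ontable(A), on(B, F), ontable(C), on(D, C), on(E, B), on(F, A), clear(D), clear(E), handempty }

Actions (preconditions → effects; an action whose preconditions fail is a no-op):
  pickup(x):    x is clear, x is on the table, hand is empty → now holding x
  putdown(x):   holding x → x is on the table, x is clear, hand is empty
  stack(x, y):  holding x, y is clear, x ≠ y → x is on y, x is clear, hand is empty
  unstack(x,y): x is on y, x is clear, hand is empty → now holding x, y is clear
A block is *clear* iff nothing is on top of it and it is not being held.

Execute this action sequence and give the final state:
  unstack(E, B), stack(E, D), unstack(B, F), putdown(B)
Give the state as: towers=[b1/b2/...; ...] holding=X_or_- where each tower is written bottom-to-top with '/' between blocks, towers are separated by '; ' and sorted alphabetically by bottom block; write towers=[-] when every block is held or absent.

step 1 (unstack(E, B)): towers=[A/F/B; C/D] holding=E
step 2 (stack(E, D)): towers=[A/F/B; C/D/E] holding=-
step 3 (unstack(B, F)): towers=[A/F; C/D/E] holding=B
step 4 (putdown(B)): towers=[A/F; B; C/D/E] holding=-

towers=[A/F; B; C/D/E] holding=-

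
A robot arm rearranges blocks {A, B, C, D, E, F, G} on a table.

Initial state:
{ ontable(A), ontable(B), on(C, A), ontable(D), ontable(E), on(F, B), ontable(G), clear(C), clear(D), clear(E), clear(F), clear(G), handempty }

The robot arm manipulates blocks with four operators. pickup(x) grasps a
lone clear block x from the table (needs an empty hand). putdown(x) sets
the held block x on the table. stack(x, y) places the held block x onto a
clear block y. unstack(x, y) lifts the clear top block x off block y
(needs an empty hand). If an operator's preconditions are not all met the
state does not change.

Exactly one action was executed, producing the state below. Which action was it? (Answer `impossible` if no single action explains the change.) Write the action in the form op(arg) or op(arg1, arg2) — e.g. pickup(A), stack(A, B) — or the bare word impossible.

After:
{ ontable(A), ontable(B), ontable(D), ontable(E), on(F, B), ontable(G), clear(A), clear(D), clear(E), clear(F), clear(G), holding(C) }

target: towers=[A; B/F; D; E; G] holding=C
     unstack(F, B) → towers=[A/C; B; D; E; G] holding=F
         pickup(G) → towers=[A/C; B/F; D; E] holding=G
         pickup(D) → towers=[A/C; B/F; E; G] holding=D
         pickup(E) → towers=[A/C; B/F; D; G] holding=E
     unstack(C, A) → towers=[A; B/F; D; E; G] holding=C  ← match

unstack(C, A)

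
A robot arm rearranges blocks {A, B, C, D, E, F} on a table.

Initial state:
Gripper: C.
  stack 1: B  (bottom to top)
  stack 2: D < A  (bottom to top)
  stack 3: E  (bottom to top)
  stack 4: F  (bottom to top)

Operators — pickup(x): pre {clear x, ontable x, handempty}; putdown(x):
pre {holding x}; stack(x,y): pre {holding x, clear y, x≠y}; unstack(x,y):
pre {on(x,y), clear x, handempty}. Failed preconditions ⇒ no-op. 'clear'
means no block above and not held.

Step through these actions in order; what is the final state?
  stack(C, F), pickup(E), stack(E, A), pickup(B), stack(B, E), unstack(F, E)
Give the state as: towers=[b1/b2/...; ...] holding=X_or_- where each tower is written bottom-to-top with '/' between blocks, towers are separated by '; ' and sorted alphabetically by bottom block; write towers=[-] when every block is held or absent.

towers=[D/A/E/B; F/C] holding=-

step 1 (stack(C, F)): towers=[B; D/A; E; F/C] holding=-
step 2 (pickup(E)): towers=[B; D/A; F/C] holding=E
step 3 (stack(E, A)): towers=[B; D/A/E; F/C] holding=-
step 4 (pickup(B)): towers=[D/A/E; F/C] holding=B
step 5 (stack(B, E)): towers=[D/A/E/B; F/C] holding=-
step 6 (unstack(F, E)) [no-op]: towers=[D/A/E/B; F/C] holding=-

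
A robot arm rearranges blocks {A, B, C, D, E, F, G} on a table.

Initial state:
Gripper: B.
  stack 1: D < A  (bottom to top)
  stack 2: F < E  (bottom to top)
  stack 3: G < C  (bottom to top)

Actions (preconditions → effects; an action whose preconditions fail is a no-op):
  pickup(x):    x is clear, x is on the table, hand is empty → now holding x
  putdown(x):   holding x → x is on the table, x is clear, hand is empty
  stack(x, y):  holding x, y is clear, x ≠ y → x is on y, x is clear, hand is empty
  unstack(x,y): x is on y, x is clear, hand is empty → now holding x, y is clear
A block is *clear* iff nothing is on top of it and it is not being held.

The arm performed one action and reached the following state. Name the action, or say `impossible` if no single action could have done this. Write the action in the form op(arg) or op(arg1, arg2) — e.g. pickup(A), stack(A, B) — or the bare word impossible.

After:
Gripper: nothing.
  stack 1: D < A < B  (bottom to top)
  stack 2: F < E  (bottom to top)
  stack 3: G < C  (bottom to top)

target: towers=[D/A/B; F/E; G/C] holding=-
        putdown(B) → towers=[B; D/A; F/E; G/C] holding=-
       stack(B, A) → towers=[D/A/B; F/E; G/C] holding=-  ← match
       stack(B, E) → towers=[D/A; F/E/B; G/C] holding=-
       stack(B, C) → towers=[D/A; F/E; G/C/B] holding=-

stack(B, A)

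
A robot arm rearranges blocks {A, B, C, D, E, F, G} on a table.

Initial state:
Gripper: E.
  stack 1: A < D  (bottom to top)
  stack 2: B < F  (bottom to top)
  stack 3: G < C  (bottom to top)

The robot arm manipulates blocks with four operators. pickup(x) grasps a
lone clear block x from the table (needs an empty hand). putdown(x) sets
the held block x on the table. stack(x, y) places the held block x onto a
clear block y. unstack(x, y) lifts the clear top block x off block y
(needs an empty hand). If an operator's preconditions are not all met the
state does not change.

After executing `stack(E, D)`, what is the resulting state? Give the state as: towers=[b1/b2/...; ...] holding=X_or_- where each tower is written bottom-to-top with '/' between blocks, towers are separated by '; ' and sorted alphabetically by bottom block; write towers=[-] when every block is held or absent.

towers=[A/D/E; B/F; G/C] holding=-

before: towers=[A/D; B/F; G/C] holding=E
pre[stack(E, D)]: holding(E) yes, clear(D) yes, E≠D yes
all met → apply stack(E, D)
after:  towers=[A/D/E; B/F; G/C] holding=-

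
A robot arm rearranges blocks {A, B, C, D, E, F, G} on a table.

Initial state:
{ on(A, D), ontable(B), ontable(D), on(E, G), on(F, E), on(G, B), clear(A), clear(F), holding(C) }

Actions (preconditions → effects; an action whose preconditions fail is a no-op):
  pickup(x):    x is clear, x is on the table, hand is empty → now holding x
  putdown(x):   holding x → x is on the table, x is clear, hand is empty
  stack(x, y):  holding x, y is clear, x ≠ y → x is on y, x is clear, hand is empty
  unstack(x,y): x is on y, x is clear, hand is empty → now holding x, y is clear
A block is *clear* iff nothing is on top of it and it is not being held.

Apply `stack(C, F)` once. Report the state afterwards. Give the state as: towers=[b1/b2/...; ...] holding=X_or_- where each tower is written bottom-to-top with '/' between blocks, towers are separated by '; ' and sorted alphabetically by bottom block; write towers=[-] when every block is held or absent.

before: towers=[B/G/E/F; D/A] holding=C
pre[stack(C, F)]: holding(C) ok, clear(F) ok, C≠F ok
all met → apply stack(C, F)
after:  towers=[B/G/E/F/C; D/A] holding=-

towers=[B/G/E/F/C; D/A] holding=-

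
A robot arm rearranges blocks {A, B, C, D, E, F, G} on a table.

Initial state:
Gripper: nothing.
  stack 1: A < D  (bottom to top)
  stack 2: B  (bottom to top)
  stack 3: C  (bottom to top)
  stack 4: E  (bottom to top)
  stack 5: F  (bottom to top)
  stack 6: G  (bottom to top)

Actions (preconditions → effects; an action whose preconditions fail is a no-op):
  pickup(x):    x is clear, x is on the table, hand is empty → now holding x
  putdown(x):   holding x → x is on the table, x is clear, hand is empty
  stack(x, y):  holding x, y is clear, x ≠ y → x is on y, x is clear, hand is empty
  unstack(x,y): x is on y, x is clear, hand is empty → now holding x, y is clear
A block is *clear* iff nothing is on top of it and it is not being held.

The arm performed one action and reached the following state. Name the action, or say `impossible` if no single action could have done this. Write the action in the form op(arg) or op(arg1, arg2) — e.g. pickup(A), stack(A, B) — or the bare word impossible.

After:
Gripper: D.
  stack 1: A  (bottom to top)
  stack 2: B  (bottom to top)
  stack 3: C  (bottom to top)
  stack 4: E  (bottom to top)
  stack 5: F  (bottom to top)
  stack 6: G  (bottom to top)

unstack(D, A)

target: towers=[A; B; C; E; F; G] holding=D
         pickup(B) → towers=[A/D; C; E; F; G] holding=B
         pickup(F) → towers=[A/D; B; C; E; G] holding=F
         pickup(G) → towers=[A/D; B; C; E; F] holding=G
     unstack(D, A) → towers=[A; B; C; E; F; G] holding=D  ← match
         pickup(E) → towers=[A/D; B; C; F; G] holding=E
         pickup(C) → towers=[A/D; B; E; F; G] holding=C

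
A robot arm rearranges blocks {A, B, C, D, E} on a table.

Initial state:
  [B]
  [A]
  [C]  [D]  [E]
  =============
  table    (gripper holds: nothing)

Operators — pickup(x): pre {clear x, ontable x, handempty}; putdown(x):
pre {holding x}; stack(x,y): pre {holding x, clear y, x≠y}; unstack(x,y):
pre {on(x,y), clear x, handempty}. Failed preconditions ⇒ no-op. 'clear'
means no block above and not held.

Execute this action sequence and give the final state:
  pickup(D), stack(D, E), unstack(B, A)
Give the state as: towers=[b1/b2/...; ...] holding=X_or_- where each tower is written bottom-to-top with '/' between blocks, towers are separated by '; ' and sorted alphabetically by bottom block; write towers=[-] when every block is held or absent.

step 1 (pickup(D)): towers=[C/A/B; E] holding=D
step 2 (stack(D, E)): towers=[C/A/B; E/D] holding=-
step 3 (unstack(B, A)): towers=[C/A; E/D] holding=B

towers=[C/A; E/D] holding=B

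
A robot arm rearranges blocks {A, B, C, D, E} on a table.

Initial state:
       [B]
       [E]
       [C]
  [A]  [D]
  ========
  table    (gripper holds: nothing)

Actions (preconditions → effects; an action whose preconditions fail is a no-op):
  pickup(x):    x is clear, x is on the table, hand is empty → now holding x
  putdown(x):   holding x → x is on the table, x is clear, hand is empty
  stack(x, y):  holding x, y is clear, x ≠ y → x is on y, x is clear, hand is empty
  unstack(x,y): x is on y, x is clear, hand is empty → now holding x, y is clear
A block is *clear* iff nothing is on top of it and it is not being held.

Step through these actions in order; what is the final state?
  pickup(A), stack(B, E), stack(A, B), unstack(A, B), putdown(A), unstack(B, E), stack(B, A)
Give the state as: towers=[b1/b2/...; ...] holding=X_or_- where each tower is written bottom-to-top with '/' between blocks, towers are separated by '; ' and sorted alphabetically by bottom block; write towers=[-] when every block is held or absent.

towers=[A/B; D/C/E] holding=-

step 1 (pickup(A)): towers=[D/C/E/B] holding=A
step 2 (stack(B, E)) [no-op]: towers=[D/C/E/B] holding=A
step 3 (stack(A, B)): towers=[D/C/E/B/A] holding=-
step 4 (unstack(A, B)): towers=[D/C/E/B] holding=A
step 5 (putdown(A)): towers=[A; D/C/E/B] holding=-
step 6 (unstack(B, E)): towers=[A; D/C/E] holding=B
step 7 (stack(B, A)): towers=[A/B; D/C/E] holding=-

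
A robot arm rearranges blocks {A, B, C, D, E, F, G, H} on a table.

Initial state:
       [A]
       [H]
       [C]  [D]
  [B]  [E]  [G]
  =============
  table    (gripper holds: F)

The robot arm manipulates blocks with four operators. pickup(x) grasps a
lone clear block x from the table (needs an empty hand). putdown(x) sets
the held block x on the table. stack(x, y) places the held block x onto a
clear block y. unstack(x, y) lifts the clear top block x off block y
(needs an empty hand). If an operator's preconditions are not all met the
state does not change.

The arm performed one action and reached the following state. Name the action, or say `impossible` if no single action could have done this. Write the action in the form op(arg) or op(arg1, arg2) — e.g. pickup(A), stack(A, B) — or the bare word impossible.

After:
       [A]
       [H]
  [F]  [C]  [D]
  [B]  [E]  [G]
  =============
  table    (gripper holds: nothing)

target: towers=[B/F; E/C/H/A; G/D] holding=-
        putdown(F) → towers=[B; E/C/H/A; F; G/D] holding=-
       stack(F, A) → towers=[B; E/C/H/A/F; G/D] holding=-
       stack(F, B) → towers=[B/F; E/C/H/A; G/D] holding=-  ← match
       stack(F, D) → towers=[B; E/C/H/A; G/D/F] holding=-

stack(F, B)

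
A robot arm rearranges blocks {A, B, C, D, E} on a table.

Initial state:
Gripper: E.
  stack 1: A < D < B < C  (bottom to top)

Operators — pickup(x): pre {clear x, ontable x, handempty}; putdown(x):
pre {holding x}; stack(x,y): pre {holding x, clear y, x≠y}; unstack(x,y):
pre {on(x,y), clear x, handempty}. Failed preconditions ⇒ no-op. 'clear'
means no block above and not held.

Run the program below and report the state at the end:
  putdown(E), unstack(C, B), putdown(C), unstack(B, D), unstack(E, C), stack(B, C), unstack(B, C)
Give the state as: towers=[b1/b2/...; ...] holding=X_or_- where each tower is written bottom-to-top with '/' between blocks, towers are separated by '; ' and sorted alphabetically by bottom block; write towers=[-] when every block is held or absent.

step 1 (putdown(E)): towers=[A/D/B/C; E] holding=-
step 2 (unstack(C, B)): towers=[A/D/B; E] holding=C
step 3 (putdown(C)): towers=[A/D/B; C; E] holding=-
step 4 (unstack(B, D)): towers=[A/D; C; E] holding=B
step 5 (unstack(E, C)) [no-op]: towers=[A/D; C; E] holding=B
step 6 (stack(B, C)): towers=[A/D; C/B; E] holding=-
step 7 (unstack(B, C)): towers=[A/D; C; E] holding=B

towers=[A/D; C; E] holding=B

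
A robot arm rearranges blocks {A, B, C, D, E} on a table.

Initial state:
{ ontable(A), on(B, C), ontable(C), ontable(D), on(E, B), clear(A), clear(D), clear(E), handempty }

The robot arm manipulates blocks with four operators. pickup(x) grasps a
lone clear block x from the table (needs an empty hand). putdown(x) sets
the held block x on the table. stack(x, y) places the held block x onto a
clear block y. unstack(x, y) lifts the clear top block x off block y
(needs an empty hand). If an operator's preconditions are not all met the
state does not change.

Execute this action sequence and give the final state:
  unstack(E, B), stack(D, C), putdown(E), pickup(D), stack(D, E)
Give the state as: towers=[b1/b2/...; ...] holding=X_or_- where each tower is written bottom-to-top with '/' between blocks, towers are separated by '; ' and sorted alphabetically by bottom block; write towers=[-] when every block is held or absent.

towers=[A; C/B; E/D] holding=-

step 1 (unstack(E, B)): towers=[A; C/B; D] holding=E
step 2 (stack(D, C)) [no-op]: towers=[A; C/B; D] holding=E
step 3 (putdown(E)): towers=[A; C/B; D; E] holding=-
step 4 (pickup(D)): towers=[A; C/B; E] holding=D
step 5 (stack(D, E)): towers=[A; C/B; E/D] holding=-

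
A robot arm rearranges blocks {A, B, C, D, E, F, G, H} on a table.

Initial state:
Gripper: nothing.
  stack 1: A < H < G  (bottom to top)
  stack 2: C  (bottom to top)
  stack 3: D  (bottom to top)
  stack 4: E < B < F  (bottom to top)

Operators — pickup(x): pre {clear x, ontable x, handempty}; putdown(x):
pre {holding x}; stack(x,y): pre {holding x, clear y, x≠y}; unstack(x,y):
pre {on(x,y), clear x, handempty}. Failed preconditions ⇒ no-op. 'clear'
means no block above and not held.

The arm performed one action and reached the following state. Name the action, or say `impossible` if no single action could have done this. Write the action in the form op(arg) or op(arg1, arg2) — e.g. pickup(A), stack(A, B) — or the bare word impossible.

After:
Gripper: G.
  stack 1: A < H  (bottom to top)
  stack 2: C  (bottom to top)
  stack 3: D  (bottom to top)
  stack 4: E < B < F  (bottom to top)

target: towers=[A/H; C; D; E/B/F] holding=G
     unstack(G, H) → towers=[A/H; C; D; E/B/F] holding=G  ← match
     unstack(F, B) → towers=[A/H/G; C; D; E/B] holding=F
         pickup(D) → towers=[A/H/G; C; E/B/F] holding=D
         pickup(C) → towers=[A/H/G; D; E/B/F] holding=C

unstack(G, H)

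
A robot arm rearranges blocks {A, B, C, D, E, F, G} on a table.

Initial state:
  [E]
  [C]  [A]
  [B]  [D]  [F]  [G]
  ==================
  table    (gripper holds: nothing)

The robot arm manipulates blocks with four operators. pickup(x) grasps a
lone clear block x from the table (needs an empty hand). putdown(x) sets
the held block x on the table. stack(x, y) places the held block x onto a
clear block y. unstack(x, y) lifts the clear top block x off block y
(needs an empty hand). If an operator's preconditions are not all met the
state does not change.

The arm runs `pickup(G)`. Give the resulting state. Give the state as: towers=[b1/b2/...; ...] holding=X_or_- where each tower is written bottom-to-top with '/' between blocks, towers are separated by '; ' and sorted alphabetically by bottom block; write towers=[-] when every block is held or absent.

before: towers=[B/C/E; D/A; F; G] holding=-
pre[pickup(G)]: clear(G) ok, ontable(G) ok, handempty ok
all met → apply pickup(G)
after:  towers=[B/C/E; D/A; F] holding=G

towers=[B/C/E; D/A; F] holding=G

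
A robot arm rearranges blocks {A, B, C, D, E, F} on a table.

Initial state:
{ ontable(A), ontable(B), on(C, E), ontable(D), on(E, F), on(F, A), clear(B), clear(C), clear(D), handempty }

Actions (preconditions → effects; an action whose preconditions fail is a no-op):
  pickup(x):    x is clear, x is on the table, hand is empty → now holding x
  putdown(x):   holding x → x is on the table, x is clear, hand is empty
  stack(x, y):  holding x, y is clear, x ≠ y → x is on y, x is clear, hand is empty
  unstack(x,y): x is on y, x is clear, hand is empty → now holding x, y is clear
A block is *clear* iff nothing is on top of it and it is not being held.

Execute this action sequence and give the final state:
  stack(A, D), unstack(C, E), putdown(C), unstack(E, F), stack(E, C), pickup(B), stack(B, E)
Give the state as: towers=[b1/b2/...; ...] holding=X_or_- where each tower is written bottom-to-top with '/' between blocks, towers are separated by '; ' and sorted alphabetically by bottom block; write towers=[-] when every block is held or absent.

towers=[A/F; C/E/B; D] holding=-

step 1 (stack(A, D)) [no-op]: towers=[A/F/E/C; B; D] holding=-
step 2 (unstack(C, E)): towers=[A/F/E; B; D] holding=C
step 3 (putdown(C)): towers=[A/F/E; B; C; D] holding=-
step 4 (unstack(E, F)): towers=[A/F; B; C; D] holding=E
step 5 (stack(E, C)): towers=[A/F; B; C/E; D] holding=-
step 6 (pickup(B)): towers=[A/F; C/E; D] holding=B
step 7 (stack(B, E)): towers=[A/F; C/E/B; D] holding=-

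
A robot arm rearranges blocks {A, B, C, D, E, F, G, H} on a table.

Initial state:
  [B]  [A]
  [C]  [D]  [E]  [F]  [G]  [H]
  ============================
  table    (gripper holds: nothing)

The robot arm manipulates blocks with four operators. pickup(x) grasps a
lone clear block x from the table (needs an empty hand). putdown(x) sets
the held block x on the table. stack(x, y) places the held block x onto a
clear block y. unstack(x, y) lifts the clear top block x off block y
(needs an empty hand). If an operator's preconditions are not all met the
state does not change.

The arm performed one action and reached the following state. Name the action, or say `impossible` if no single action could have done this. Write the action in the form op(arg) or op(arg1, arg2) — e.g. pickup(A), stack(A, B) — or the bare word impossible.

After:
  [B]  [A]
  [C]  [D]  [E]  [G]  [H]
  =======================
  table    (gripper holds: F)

pickup(F)

target: towers=[C/B; D/A; E; G; H] holding=F
         pickup(G) → towers=[C/B; D/A; E; F; H] holding=G
     unstack(A, D) → towers=[C/B; D; E; F; G; H] holding=A
         pickup(E) → towers=[C/B; D/A; F; G; H] holding=E
         pickup(H) → towers=[C/B; D/A; E; F; G] holding=H
     unstack(B, C) → towers=[C; D/A; E; F; G; H] holding=B
         pickup(F) → towers=[C/B; D/A; E; G; H] holding=F  ← match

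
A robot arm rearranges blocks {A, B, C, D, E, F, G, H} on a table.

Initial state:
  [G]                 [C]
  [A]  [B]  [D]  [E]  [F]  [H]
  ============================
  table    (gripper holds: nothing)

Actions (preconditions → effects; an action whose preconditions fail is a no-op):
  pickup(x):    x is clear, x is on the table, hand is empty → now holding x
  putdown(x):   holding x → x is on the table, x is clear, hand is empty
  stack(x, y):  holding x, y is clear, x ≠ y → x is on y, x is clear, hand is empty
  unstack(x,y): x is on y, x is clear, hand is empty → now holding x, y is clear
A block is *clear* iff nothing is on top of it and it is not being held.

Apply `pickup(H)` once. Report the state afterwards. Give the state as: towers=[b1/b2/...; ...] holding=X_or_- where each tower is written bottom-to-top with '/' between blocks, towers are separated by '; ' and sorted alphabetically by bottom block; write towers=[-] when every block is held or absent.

towers=[A/G; B; D; E; F/C] holding=H

before: towers=[A/G; B; D; E; F/C; H] holding=-
pre[pickup(H)]: clear(H) ✓, ontable(H) ✓, handempty ✓
all met → apply pickup(H)
after:  towers=[A/G; B; D; E; F/C] holding=H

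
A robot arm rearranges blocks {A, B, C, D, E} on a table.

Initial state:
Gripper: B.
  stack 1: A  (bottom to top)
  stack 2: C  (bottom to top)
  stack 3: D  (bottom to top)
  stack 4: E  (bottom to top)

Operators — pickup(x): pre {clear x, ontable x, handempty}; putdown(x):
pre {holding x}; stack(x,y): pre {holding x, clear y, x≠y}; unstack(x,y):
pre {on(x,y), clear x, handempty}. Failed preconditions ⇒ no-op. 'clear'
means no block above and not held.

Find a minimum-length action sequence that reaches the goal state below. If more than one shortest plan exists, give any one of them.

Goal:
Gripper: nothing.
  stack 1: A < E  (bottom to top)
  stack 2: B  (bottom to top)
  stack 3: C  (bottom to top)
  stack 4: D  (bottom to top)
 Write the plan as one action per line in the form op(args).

putdown(B)
pickup(E)
stack(E, A)

step 1 (putdown(B)): towers=[A; B; C; D; E] holding=-
step 2 (pickup(E)): towers=[A; B; C; D] holding=E
step 3 (stack(E, A)): towers=[A/E; B; C; D] holding=-
goal check: towers=[A/E; B; C; D] holding=- — reached (length 3, optimal by BFS)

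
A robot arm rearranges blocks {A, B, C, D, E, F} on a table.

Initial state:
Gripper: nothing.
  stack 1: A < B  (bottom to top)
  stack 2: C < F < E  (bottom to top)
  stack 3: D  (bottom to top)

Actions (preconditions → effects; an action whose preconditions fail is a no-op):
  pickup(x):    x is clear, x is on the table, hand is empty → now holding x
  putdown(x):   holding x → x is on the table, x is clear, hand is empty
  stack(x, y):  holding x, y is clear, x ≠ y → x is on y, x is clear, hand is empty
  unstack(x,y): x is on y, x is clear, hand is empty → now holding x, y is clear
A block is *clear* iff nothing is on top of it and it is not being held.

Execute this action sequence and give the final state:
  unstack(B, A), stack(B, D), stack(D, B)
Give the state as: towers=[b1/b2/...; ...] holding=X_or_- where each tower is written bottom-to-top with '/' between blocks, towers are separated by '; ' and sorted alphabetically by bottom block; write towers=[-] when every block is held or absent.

step 1 (unstack(B, A)): towers=[A; C/F/E; D] holding=B
step 2 (stack(B, D)): towers=[A; C/F/E; D/B] holding=-
step 3 (stack(D, B)) [no-op]: towers=[A; C/F/E; D/B] holding=-

towers=[A; C/F/E; D/B] holding=-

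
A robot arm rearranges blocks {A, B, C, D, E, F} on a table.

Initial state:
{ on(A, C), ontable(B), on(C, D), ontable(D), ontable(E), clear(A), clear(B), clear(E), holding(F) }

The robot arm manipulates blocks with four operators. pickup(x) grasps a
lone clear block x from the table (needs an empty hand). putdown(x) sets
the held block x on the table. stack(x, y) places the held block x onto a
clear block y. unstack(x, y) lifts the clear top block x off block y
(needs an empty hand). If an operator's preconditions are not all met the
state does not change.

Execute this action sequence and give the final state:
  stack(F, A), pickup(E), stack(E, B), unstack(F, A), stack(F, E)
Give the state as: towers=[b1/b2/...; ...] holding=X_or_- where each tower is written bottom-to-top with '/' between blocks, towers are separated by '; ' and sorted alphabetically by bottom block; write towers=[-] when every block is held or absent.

towers=[B/E/F; D/C/A] holding=-

step 1 (stack(F, A)): towers=[B; D/C/A/F; E] holding=-
step 2 (pickup(E)): towers=[B; D/C/A/F] holding=E
step 3 (stack(E, B)): towers=[B/E; D/C/A/F] holding=-
step 4 (unstack(F, A)): towers=[B/E; D/C/A] holding=F
step 5 (stack(F, E)): towers=[B/E/F; D/C/A] holding=-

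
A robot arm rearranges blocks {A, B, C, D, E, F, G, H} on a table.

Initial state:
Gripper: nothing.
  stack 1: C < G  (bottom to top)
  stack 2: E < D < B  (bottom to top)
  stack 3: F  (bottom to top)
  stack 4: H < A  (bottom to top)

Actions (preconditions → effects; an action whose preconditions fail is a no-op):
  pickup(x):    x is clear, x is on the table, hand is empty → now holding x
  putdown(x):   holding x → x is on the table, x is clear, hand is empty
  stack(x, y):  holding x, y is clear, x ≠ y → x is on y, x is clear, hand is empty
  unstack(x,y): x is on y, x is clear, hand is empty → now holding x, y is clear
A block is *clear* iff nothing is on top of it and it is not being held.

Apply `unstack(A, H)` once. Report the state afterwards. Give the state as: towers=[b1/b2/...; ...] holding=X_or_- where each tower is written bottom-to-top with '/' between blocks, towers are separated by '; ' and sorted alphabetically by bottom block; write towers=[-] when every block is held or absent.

before: towers=[C/G; E/D/B; F; H/A] holding=-
pre[unstack(A, H)]: on(A,H) ok, clear(A) ok, handempty ok
all met → apply unstack(A, H)
after:  towers=[C/G; E/D/B; F; H] holding=A

towers=[C/G; E/D/B; F; H] holding=A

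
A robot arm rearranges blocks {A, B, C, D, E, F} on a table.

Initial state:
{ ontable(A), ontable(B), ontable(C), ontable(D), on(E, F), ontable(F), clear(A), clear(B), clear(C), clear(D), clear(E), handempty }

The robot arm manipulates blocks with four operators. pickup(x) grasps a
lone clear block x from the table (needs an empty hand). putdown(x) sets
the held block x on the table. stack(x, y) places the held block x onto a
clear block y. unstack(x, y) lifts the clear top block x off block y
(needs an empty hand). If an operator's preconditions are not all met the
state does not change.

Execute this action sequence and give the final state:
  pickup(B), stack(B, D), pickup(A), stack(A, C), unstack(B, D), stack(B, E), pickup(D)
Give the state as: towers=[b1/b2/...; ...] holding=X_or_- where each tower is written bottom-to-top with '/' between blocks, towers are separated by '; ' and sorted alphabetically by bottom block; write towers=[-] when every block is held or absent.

step 1 (pickup(B)): towers=[A; C; D; F/E] holding=B
step 2 (stack(B, D)): towers=[A; C; D/B; F/E] holding=-
step 3 (pickup(A)): towers=[C; D/B; F/E] holding=A
step 4 (stack(A, C)): towers=[C/A; D/B; F/E] holding=-
step 5 (unstack(B, D)): towers=[C/A; D; F/E] holding=B
step 6 (stack(B, E)): towers=[C/A; D; F/E/B] holding=-
step 7 (pickup(D)): towers=[C/A; F/E/B] holding=D

towers=[C/A; F/E/B] holding=D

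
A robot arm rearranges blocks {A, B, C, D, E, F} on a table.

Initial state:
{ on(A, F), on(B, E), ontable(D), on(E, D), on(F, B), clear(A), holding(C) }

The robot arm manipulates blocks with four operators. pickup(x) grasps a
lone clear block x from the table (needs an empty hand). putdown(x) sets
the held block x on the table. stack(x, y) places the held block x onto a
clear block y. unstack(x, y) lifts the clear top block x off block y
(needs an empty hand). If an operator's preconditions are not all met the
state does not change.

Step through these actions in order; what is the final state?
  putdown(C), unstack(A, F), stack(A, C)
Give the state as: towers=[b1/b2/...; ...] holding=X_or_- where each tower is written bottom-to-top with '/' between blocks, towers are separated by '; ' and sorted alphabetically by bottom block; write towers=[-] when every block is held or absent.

towers=[C/A; D/E/B/F] holding=-

step 1 (putdown(C)): towers=[C; D/E/B/F/A] holding=-
step 2 (unstack(A, F)): towers=[C; D/E/B/F] holding=A
step 3 (stack(A, C)): towers=[C/A; D/E/B/F] holding=-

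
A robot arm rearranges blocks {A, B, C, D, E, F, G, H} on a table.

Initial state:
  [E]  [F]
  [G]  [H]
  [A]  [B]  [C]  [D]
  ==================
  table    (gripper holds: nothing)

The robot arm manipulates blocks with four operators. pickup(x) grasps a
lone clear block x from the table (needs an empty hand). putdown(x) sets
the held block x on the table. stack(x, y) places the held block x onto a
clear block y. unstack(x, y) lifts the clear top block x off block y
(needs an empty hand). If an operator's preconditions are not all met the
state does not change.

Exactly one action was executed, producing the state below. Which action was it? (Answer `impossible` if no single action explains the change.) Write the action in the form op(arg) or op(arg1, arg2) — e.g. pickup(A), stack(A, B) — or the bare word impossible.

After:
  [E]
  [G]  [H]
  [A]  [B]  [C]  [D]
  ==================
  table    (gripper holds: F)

unstack(F, H)

target: towers=[A/G/E; B/H; C; D] holding=F
     unstack(E, G) → towers=[A/G; B/H/F; C; D] holding=E
     unstack(F, H) → towers=[A/G/E; B/H; C; D] holding=F  ← match
         pickup(D) → towers=[A/G/E; B/H/F; C] holding=D
         pickup(C) → towers=[A/G/E; B/H/F; D] holding=C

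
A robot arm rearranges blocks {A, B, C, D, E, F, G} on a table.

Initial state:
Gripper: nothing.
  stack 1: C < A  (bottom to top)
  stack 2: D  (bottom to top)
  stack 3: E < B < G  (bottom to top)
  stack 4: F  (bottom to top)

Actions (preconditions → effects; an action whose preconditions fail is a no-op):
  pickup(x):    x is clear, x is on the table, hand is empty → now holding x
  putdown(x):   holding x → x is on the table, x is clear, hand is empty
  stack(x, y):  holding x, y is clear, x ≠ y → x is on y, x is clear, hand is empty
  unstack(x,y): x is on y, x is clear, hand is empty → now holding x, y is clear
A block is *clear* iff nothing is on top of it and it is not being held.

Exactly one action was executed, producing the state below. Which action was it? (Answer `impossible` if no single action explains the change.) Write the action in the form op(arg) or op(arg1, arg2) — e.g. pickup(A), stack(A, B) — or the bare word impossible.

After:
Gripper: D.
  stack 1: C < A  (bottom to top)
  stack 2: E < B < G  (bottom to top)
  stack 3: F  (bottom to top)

pickup(D)

target: towers=[C/A; E/B/G; F] holding=D
         pickup(F) → towers=[C/A; D; E/B/G] holding=F
     unstack(G, B) → towers=[C/A; D; E/B; F] holding=G
         pickup(D) → towers=[C/A; E/B/G; F] holding=D  ← match
     unstack(A, C) → towers=[C; D; E/B/G; F] holding=A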